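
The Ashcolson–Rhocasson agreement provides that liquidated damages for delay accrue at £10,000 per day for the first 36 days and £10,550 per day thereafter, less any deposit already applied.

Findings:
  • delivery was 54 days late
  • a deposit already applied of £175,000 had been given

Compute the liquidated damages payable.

First 36 days: 36 × £10,000 = £360,000
Remaining days: (54 − 36) × £10,550 = £189,900
Accrued per-day damages: £360,000 + £189,900 = £549,900
Less deposit already applied: £549,900 − £175,000 = £374,900

£374,900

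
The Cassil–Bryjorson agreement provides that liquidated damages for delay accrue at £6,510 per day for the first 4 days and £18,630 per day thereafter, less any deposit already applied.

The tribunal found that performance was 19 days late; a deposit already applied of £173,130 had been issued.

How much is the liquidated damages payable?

£132,360

First 4 days: 4 × £6,510 = £26,040
Remaining days: (19 − 4) × £18,630 = £279,450
Accrued per-day damages: £26,040 + £279,450 = £305,490
Less deposit already applied: £305,490 − £173,130 = £132,360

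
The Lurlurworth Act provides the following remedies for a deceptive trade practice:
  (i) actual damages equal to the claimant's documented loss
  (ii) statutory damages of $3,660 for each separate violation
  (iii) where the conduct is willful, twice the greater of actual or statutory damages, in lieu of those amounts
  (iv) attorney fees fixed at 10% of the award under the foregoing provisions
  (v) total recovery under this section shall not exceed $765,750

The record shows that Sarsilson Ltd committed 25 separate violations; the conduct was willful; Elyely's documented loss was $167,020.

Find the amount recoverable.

Statutory damages: 25 × $3,660 = $91,500
Greater of actual damages ($167,020) or statutory damages ($91,500): $167,020
Doubled: 2 × $167,020 = $334,040
Attorney fees: 10% of $334,040 = $33,404
Total before cap: $334,040 + $33,404 = $367,444
Cap at $765,750: $367,444 is within the cap, no reduction.

$367,444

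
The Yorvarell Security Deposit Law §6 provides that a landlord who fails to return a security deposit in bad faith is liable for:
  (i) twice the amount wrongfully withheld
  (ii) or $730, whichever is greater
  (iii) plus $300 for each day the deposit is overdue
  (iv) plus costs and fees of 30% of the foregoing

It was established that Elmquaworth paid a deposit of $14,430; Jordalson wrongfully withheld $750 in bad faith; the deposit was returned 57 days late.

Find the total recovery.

Doubled: 2 × $750 = $1,500
Minimum $730: $1,500 meets the minimum, no increase.
Late-return penalty: 57 × $300 = $17,100
Damages plus late penalty: $1,500 + $17,100 = $18,600
Costs and fees: 30% of $18,600 = $5,580
Total recovery: $18,600 + $5,580 = $24,180

$24,180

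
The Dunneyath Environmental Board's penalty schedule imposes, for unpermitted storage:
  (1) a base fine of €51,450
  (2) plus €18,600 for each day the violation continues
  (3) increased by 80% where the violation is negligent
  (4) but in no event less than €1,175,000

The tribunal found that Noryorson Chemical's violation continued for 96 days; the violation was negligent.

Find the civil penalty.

Per-day component: 96 × €18,600 = €1,785,600
Base plus per-day: €51,450 + €1,785,600 = €1,837,050
Enhancement: 80% of €1,837,050 = €1,469,640
Enhanced fine: €1,837,050 + €1,469,640 = €3,306,690
Minimum €1,175,000: €3,306,690 meets the minimum, no increase.

€3,306,690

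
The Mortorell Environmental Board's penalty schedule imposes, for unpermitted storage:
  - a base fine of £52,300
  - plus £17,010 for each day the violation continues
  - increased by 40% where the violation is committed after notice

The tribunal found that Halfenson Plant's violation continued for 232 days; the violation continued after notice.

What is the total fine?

£5,598,068

Per-day component: 232 × £17,010 = £3,946,320
Base plus per-day: £52,300 + £3,946,320 = £3,998,620
Enhancement: 40% of £3,998,620 = £1,599,448
Enhanced fine: £3,998,620 + £1,599,448 = £5,598,068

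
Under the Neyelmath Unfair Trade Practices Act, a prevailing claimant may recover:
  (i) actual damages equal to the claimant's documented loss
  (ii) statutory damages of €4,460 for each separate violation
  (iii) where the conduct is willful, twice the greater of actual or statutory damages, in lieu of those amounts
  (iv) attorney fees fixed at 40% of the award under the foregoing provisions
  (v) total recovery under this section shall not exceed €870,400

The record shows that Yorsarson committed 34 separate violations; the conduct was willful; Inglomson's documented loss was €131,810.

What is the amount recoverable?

Total recovery: €424,592

Statutory damages: 34 × €4,460 = €151,640
Greater of actual damages (€131,810) or statutory damages (€151,640): €151,640
Doubled: 2 × €151,640 = €303,280
Attorney fees: 40% of €303,280 = €121,312
Total before cap: €303,280 + €121,312 = €424,592
Cap at €870,400: €424,592 is within the cap, no reduction.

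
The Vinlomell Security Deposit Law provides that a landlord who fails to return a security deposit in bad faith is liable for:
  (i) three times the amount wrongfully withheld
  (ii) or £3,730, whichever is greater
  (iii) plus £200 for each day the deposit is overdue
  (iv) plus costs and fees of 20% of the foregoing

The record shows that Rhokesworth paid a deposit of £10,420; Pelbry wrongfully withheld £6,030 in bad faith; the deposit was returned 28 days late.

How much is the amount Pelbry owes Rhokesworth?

£28,428

Trebled: 3 × £6,030 = £18,090
Minimum £3,730: £18,090 meets the minimum, no increase.
Late-return penalty: 28 × £200 = £5,600
Damages plus late penalty: £18,090 + £5,600 = £23,690
Costs and fees: 20% of £23,690 = £4,738
Total recovery: £23,690 + £4,738 = £28,428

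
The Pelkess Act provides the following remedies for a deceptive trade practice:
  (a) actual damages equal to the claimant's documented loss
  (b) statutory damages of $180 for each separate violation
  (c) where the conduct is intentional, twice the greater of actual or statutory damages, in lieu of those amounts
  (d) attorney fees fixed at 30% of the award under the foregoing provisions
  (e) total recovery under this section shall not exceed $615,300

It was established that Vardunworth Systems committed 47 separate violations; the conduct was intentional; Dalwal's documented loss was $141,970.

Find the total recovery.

$369,122

Statutory damages: 47 × $180 = $8,460
Greater of actual damages ($141,970) or statutory damages ($8,460): $141,970
Doubled: 2 × $141,970 = $283,940
Attorney fees: 30% of $283,940 = $85,182
Total before cap: $283,940 + $85,182 = $369,122
Cap at $615,300: $369,122 is within the cap, no reduction.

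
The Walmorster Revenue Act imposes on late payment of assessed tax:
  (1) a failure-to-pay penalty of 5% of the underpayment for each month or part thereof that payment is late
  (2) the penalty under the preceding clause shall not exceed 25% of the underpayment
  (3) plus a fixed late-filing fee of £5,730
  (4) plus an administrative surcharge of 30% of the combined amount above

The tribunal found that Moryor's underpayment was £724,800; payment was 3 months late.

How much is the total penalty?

Penalty: £148,785

Accrued rate: 5% × 3 = 15%, capped at 25% → 15%
Failure-to-pay penalty: 15% of £724,800 = £108,720
Penalty before surcharge: £108,720 + £5,730 = £114,450
Administrative surcharge: 30% of £114,450 = £34,335
Total penalty: £114,450 + £34,335 = £148,785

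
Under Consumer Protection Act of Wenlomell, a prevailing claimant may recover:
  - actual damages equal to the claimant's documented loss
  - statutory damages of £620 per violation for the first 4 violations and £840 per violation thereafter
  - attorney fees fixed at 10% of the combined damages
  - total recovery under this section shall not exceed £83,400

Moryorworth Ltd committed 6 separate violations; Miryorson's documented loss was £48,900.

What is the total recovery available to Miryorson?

£58,366

First 4 violations: 4 × £620 = £2,480
Remaining violations: (6 − 4) × £840 = £1,680
Statutory damages: £2,480 + £1,680 = £4,160
Combined damages: £48,900 + £4,160 = £53,060
Attorney fees: 10% of £53,060 = £5,306
Total before cap: £53,060 + £5,306 = £58,366
Cap at £83,400: £58,366 is within the cap, no reduction.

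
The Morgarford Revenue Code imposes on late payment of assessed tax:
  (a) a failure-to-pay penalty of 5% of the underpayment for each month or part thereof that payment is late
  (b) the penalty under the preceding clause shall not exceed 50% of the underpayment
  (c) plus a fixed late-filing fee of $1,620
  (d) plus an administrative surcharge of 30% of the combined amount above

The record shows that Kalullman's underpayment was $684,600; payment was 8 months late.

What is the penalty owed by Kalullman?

$358,098

Accrued rate: 5% × 8 = 40%, capped at 50% → 40%
Failure-to-pay penalty: 40% of $684,600 = $273,840
Penalty before surcharge: $273,840 + $1,620 = $275,460
Administrative surcharge: 30% of $275,460 = $82,638
Total penalty: $275,460 + $82,638 = $358,098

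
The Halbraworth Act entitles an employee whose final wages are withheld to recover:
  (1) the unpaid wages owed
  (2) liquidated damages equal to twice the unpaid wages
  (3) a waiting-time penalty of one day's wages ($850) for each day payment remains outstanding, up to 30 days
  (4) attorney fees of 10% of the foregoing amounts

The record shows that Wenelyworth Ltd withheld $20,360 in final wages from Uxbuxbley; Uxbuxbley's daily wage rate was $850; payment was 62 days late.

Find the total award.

Doubled: 2 × $20,360 = $40,720
Penalty days: min(62, 30) = 30
Waiting-time penalty: 30 × $850 = $25,500
Subtotal: $20,360 + $40,720 + $25,500 = $86,580
Attorney fees: 10% of $86,580 = $8,658
Total award: $86,580 + $8,658 = $95,238

$95,238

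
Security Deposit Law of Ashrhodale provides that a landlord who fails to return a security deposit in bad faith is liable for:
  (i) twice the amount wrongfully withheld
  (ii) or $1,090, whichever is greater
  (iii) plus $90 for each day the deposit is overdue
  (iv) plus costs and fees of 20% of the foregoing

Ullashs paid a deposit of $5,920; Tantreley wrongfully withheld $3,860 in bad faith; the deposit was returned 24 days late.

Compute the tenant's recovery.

Doubled: 2 × $3,860 = $7,720
Minimum $1,090: $7,720 meets the minimum, no increase.
Late-return penalty: 24 × $90 = $2,160
Damages plus late penalty: $7,720 + $2,160 = $9,880
Costs and fees: 20% of $9,880 = $1,976
Total recovery: $9,880 + $1,976 = $11,856

$11,856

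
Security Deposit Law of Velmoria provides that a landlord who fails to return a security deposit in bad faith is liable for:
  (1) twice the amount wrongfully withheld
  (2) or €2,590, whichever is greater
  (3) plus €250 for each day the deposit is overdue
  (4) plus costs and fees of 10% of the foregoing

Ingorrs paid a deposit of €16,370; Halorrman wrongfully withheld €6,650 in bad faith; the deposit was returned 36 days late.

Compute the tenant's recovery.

Doubled: 2 × €6,650 = €13,300
Minimum €2,590: €13,300 meets the minimum, no increase.
Late-return penalty: 36 × €250 = €9,000
Damages plus late penalty: €13,300 + €9,000 = €22,300
Costs and fees: 10% of €22,300 = €2,230
Total recovery: €22,300 + €2,230 = €24,530

Recovery: €24,530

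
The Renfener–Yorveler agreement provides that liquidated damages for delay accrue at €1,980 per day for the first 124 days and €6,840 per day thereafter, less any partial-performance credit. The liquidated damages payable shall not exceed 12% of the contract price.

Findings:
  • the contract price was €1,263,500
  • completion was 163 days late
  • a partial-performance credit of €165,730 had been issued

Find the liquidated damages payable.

Liquidated damages: €151,620

First 124 days: 124 × €1,980 = €245,520
Remaining days: (163 − 124) × €6,840 = €266,760
Accrued per-day damages: €245,520 + €266,760 = €512,280
Less partial-performance credit: €512,280 − €165,730 = €346,550
Cap: 12% of €1,263,500 = €151,620
Cap at €151,620: €346,550 exceeds the cap → €151,620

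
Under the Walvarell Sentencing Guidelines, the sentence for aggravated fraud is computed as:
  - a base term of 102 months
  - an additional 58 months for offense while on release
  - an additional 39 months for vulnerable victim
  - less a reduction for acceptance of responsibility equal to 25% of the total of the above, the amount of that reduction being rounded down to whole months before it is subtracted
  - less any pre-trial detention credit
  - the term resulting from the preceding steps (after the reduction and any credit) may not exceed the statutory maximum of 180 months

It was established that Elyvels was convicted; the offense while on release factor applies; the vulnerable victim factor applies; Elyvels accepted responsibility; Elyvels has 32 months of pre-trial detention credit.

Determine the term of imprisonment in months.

118 months

Offense while on release enhancement: +58 months
Vulnerable victim enhancement: +39 months
Adjusted term: 102 months + 58 months + 39 months = 199 months
Acceptance of responsibility reduction: 25% of 199 months = 49 months (rounded down)
After reduction: 199 − 49 = 150 months
Less pre-trial detention credit: 150 months − 32 months = 118 months
Cap at 180 months: 118 months is within the cap, no reduction.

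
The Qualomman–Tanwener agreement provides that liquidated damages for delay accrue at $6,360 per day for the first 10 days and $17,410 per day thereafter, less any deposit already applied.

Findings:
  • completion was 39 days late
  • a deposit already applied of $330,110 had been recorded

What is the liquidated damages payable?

$238,380

First 10 days: 10 × $6,360 = $63,600
Remaining days: (39 − 10) × $17,410 = $504,890
Accrued per-day damages: $63,600 + $504,890 = $568,490
Less deposit already applied: $568,490 − $330,110 = $238,380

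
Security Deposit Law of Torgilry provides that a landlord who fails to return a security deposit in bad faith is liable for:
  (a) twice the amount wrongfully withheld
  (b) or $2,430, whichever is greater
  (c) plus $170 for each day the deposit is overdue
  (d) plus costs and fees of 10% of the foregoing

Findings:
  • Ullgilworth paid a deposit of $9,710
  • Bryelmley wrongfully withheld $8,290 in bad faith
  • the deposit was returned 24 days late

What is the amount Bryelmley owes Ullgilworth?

Doubled: 2 × $8,290 = $16,580
Minimum $2,430: $16,580 meets the minimum, no increase.
Late-return penalty: 24 × $170 = $4,080
Damages plus late penalty: $16,580 + $4,080 = $20,660
Costs and fees: 10% of $20,660 = $2,066
Total recovery: $20,660 + $2,066 = $22,726

$22,726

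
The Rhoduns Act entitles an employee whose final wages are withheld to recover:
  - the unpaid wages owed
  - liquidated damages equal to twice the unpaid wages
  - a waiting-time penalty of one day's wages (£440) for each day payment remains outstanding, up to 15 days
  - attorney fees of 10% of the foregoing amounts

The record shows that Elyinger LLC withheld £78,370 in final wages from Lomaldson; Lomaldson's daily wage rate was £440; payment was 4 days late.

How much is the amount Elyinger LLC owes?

Doubled: 2 × £78,370 = £156,740
Penalty days: min(4, 15) = 4
Waiting-time penalty: 4 × £440 = £1,760
Subtotal: £78,370 + £156,740 + £1,760 = £236,870
Attorney fees: 10% of £236,870 = £23,687
Total award: £236,870 + £23,687 = £260,557

£260,557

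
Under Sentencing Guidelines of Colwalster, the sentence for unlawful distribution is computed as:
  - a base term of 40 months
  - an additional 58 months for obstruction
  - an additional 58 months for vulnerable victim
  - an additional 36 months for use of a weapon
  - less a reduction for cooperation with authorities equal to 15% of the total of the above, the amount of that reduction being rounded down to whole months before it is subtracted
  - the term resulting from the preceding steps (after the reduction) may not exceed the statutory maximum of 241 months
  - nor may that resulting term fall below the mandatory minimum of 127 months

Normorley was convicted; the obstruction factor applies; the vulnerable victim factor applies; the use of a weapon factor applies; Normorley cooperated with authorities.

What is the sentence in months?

Obstruction enhancement: +58 months
Vulnerable victim enhancement: +58 months
Use of a weapon enhancement: +36 months
Adjusted term: 40 months + 58 months + 58 months + 36 months = 192 months
Cooperation with authorities reduction: 15% of 192 months = 28 months (rounded down)
After reduction: 192 − 28 = 164 months
Cap at 241 months: 164 months is within the cap, no reduction.
Minimum 127 months: 164 months meets the minimum, no increase.

Sentence: 164 months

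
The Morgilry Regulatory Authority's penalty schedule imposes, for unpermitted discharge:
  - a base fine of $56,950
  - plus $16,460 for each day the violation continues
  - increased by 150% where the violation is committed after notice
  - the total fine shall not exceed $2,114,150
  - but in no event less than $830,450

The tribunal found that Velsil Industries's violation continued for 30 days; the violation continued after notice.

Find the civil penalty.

$1,376,875

Per-day component: 30 × $16,460 = $493,800
Base plus per-day: $56,950 + $493,800 = $550,750
Enhancement: 150% of $550,750 = $826,125
Enhanced fine: $550,750 + $826,125 = $1,376,875
Cap at $2,114,150: $1,376,875 is within the cap, no reduction.
Minimum $830,450: $1,376,875 meets the minimum, no increase.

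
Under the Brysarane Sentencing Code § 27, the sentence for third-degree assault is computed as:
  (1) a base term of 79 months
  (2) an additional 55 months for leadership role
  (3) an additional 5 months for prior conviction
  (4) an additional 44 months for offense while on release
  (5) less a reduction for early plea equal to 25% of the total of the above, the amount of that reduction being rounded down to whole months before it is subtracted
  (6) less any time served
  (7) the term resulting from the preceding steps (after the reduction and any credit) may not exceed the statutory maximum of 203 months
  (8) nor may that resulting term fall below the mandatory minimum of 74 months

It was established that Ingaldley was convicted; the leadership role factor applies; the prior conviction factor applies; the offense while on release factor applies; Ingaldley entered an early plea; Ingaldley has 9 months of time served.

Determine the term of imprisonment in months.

129 months

Leadership role enhancement: +55 months
Prior conviction enhancement: +5 months
Offense while on release enhancement: +44 months
Adjusted term: 79 months + 55 months + 5 months + 44 months = 183 months
Early plea reduction: 25% of 183 months = 45 months (rounded down)
After reduction: 183 − 45 = 138 months
Less time served: 138 months − 9 months = 129 months
Cap at 203 months: 129 months is within the cap, no reduction.
Minimum 74 months: 129 months meets the minimum, no increase.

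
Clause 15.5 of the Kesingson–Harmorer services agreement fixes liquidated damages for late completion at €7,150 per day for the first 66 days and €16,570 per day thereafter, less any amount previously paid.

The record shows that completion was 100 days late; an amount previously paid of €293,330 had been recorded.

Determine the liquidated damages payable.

€741,950

First 66 days: 66 × €7,150 = €471,900
Remaining days: (100 − 66) × €16,570 = €563,380
Accrued per-day damages: €471,900 + €563,380 = €1,035,280
Less amount previously paid: €1,035,280 − €293,330 = €741,950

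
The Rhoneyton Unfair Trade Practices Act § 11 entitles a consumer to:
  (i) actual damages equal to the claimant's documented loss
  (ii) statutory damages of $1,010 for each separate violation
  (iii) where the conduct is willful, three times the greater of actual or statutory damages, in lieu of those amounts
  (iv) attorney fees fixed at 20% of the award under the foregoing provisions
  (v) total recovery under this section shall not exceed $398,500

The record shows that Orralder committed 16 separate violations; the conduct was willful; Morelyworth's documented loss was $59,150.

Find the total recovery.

$212,940

Statutory damages: 16 × $1,010 = $16,160
Greater of actual damages ($59,150) or statutory damages ($16,160): $59,150
Trebled: 3 × $59,150 = $177,450
Attorney fees: 20% of $177,450 = $35,490
Total before cap: $177,450 + $35,490 = $212,940
Cap at $398,500: $212,940 is within the cap, no reduction.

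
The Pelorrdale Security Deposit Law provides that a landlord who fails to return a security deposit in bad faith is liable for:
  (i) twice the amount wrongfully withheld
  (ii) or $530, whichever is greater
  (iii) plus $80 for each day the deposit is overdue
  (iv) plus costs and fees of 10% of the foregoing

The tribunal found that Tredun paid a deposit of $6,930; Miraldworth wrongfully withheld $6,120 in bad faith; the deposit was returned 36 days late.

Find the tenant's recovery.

$16,632

Doubled: 2 × $6,120 = $12,240
Minimum $530: $12,240 meets the minimum, no increase.
Late-return penalty: 36 × $80 = $2,880
Damages plus late penalty: $12,240 + $2,880 = $15,120
Costs and fees: 10% of $15,120 = $1,512
Total recovery: $15,120 + $1,512 = $16,632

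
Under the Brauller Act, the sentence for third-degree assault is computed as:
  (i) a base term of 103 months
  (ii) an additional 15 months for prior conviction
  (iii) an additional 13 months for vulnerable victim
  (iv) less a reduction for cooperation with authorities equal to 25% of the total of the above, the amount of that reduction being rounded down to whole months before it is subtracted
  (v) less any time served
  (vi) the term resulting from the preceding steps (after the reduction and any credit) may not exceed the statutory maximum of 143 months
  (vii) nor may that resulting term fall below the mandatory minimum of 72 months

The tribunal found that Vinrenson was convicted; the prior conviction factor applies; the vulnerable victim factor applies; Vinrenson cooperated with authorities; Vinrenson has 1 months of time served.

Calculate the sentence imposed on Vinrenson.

98 months

Prior conviction enhancement: +15 months
Vulnerable victim enhancement: +13 months
Adjusted term: 103 months + 15 months + 13 months = 131 months
Cooperation with authorities reduction: 25% of 131 months = 32 months (rounded down)
After reduction: 131 − 32 = 99 months
Less time served: 99 months − 1 months = 98 months
Cap at 143 months: 98 months is within the cap, no reduction.
Minimum 72 months: 98 months meets the minimum, no increase.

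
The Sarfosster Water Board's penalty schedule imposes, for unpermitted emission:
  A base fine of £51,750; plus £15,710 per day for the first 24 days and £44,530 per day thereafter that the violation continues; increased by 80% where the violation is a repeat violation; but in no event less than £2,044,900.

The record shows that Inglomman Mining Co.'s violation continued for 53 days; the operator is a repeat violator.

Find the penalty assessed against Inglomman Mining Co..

First 24 days: 24 × £15,710 = £377,040
Remaining days: (53 − 24) × £44,530 = £1,291,370
Per-day component: £377,040 + £1,291,370 = £1,668,410
Base plus per-day: £51,750 + £1,668,410 = £1,720,160
Enhancement: 80% of £1,720,160 = £1,376,128
Enhanced fine: £1,720,160 + £1,376,128 = £3,096,288
Minimum £2,044,900: £3,096,288 meets the minimum, no increase.

£3,096,288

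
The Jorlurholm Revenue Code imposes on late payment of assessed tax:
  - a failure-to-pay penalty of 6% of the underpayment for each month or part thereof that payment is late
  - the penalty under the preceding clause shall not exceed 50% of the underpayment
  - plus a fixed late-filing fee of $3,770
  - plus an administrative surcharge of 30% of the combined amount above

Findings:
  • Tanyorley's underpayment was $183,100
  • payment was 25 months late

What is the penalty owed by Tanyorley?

Penalty: $123,916

Accrued rate: 6% × 25 = 150%, capped at 50% → 50%
Failure-to-pay penalty: 50% of $183,100 = $91,550
Penalty before surcharge: $91,550 + $3,770 = $95,320
Administrative surcharge: 30% of $95,320 = $28,596
Total penalty: $95,320 + $28,596 = $123,916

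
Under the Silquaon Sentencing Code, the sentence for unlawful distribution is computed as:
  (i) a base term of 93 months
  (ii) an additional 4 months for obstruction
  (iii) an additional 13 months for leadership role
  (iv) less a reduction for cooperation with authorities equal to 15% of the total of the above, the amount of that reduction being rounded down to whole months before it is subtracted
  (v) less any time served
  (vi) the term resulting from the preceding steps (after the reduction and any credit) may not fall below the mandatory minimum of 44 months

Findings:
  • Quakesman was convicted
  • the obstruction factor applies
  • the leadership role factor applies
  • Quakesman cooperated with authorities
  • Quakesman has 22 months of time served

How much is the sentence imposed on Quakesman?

72 months

Obstruction enhancement: +4 months
Leadership role enhancement: +13 months
Adjusted term: 93 months + 4 months + 13 months = 110 months
Cooperation with authorities reduction: 15% of 110 months = 16 months (rounded down)
After reduction: 110 − 16 = 94 months
Less time served: 94 months − 22 months = 72 months
Minimum 44 months: 72 months meets the minimum, no increase.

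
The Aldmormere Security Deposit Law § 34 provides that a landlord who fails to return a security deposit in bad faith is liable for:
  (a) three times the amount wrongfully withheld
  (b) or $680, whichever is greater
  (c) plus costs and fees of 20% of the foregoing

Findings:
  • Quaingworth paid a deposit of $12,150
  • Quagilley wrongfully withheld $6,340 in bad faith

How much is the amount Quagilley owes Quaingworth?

Trebled: 3 × $6,340 = $19,020
Minimum $680: $19,020 meets the minimum, no increase.
Costs and fees: 20% of $19,020 = $3,804
Total recovery: $19,020 + $3,804 = $22,824

$22,824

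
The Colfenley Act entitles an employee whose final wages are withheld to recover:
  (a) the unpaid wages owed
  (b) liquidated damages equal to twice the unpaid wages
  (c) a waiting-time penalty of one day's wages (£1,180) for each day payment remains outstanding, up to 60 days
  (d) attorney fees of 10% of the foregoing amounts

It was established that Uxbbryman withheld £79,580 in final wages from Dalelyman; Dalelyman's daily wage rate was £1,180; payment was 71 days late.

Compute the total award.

Total award: £340,494

Doubled: 2 × £79,580 = £159,160
Penalty days: min(71, 60) = 60
Waiting-time penalty: 60 × £1,180 = £70,800
Subtotal: £79,580 + £159,160 + £70,800 = £309,540
Attorney fees: 10% of £309,540 = £30,954
Total award: £309,540 + £30,954 = £340,494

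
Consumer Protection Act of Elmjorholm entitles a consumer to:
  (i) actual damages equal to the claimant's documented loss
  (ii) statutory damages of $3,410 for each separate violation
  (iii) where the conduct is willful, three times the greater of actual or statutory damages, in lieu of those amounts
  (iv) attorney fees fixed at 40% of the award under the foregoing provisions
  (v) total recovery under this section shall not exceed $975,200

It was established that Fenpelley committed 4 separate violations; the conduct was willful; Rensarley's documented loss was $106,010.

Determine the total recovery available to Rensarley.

Statutory damages: 4 × $3,410 = $13,640
Greater of actual damages ($106,010) or statutory damages ($13,640): $106,010
Trebled: 3 × $106,010 = $318,030
Attorney fees: 40% of $318,030 = $127,212
Total before cap: $318,030 + $127,212 = $445,242
Cap at $975,200: $445,242 is within the cap, no reduction.

$445,242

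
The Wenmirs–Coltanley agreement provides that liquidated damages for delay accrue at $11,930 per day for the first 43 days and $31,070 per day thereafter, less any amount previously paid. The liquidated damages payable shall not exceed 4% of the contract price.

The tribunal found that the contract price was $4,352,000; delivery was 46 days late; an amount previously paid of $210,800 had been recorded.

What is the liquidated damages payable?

$174,080

First 43 days: 43 × $11,930 = $512,990
Remaining days: (46 − 43) × $31,070 = $93,210
Accrued per-day damages: $512,990 + $93,210 = $606,200
Less amount previously paid: $606,200 − $210,800 = $395,400
Cap: 4% of $4,352,000 = $174,080
Cap at $174,080: $395,400 exceeds the cap → $174,080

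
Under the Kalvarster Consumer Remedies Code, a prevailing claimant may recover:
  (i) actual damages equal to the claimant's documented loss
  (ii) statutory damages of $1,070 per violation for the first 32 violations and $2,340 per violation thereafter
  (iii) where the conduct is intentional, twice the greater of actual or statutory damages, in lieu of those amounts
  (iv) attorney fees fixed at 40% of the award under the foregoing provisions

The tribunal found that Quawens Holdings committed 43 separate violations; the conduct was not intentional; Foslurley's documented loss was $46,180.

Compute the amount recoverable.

First 32 violations: 32 × $1,070 = $34,240
Remaining violations: (43 − 32) × $2,340 = $25,740
Statutory damages: $34,240 + $25,740 = $59,980
Conduct not intentional: the in-lieu enhancement does not apply.
Actual plus statutory damages: $46,180 + $59,980 = $106,160
Attorney fees: 40% of $106,160 = $42,464
Total recovery: $106,160 + $42,464 = $148,624

Total recovery: $148,624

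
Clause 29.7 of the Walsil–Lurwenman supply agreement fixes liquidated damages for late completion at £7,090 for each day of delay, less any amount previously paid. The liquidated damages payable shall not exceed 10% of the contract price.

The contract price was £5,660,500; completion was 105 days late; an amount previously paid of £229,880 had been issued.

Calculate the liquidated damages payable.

Per-day damages: 105 × £7,090 = £744,450
Less amount previously paid: £744,450 − £229,880 = £514,570
Cap: 10% of £5,660,500 = £566,050
Cap at £566,050: £514,570 is within the cap, no reduction.

Liquidated damages: £514,570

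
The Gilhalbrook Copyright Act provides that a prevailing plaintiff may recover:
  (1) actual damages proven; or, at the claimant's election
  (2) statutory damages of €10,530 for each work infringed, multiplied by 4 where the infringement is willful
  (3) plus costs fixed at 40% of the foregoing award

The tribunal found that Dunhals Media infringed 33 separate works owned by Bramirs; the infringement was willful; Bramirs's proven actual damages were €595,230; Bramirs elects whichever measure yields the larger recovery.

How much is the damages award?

Statutory damages: 33 × €10,530 = €347,490
Multiplied by 4: 4 × €347,490 = €1,389,960
Greater of actual damages (€595,230) or enhanced statutory damages (€1,389,960): €1,389,960
Costs: 40% of €1,389,960 = €555,984
Award plus costs: €1,389,960 + €555,984 = €1,945,944

€1,945,944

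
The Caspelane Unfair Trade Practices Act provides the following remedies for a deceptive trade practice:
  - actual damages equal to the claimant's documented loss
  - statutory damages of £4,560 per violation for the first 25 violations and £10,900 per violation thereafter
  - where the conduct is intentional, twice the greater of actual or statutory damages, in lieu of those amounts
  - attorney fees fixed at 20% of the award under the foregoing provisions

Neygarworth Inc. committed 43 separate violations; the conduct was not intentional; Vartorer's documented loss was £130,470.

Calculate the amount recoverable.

£528,804

First 25 violations: 25 × £4,560 = £114,000
Remaining violations: (43 − 25) × £10,900 = £196,200
Statutory damages: £114,000 + £196,200 = £310,200
Conduct not intentional: the in-lieu enhancement does not apply.
Actual plus statutory damages: £130,470 + £310,200 = £440,670
Attorney fees: 20% of £440,670 = £88,134
Total recovery: £440,670 + £88,134 = £528,804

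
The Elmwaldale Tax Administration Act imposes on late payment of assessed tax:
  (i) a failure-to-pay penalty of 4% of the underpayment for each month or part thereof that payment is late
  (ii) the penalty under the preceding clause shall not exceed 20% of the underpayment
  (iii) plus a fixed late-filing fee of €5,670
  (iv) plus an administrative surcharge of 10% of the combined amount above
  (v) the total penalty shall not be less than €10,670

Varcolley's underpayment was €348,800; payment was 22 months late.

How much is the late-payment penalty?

Accrued rate: 4% × 22 = 88%, capped at 20% → 20%
Failure-to-pay penalty: 20% of €348,800 = €69,760
Penalty before surcharge: €69,760 + €5,670 = €75,430
Administrative surcharge: 10% of €75,430 = €7,543
Total penalty: €75,430 + €7,543 = €82,973
Minimum €10,670: €82,973 meets the minimum, no increase.

€82,973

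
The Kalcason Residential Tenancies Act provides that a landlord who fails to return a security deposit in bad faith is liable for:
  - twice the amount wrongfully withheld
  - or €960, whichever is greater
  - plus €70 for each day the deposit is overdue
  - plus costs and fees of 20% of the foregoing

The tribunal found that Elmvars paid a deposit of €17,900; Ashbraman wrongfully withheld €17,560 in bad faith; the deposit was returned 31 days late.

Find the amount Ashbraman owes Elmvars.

Doubled: 2 × €17,560 = €35,120
Minimum €960: €35,120 meets the minimum, no increase.
Late-return penalty: 31 × €70 = €2,170
Damages plus late penalty: €35,120 + €2,170 = €37,290
Costs and fees: 20% of €37,290 = €7,458
Total recovery: €37,290 + €7,458 = €44,748

Recovery: €44,748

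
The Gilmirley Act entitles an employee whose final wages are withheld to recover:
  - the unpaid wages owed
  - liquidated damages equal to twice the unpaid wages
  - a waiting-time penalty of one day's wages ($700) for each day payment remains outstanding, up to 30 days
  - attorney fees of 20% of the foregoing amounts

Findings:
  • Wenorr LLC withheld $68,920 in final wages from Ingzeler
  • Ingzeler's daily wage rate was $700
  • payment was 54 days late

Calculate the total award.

$273,312

Doubled: 2 × $68,920 = $137,840
Penalty days: min(54, 30) = 30
Waiting-time penalty: 30 × $700 = $21,000
Subtotal: $68,920 + $137,840 + $21,000 = $227,760
Attorney fees: 20% of $227,760 = $45,552
Total award: $227,760 + $45,552 = $273,312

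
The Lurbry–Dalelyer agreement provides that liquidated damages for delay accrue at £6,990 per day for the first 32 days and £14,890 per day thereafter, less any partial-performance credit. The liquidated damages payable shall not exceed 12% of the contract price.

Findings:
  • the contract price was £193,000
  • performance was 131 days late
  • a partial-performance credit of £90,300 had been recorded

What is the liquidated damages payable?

£23,160

First 32 days: 32 × £6,990 = £223,680
Remaining days: (131 − 32) × £14,890 = £1,474,110
Accrued per-day damages: £223,680 + £1,474,110 = £1,697,790
Less partial-performance credit: £1,697,790 − £90,300 = £1,607,490
Cap: 12% of £193,000 = £23,160
Cap at £23,160: £1,607,490 exceeds the cap → £23,160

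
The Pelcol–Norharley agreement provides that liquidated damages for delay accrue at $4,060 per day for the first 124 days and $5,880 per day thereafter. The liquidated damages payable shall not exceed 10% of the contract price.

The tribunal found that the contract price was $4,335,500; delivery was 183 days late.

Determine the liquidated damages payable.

$433,550

First 124 days: 124 × $4,060 = $503,440
Remaining days: (183 − 124) × $5,880 = $346,920
Accrued per-day damages: $503,440 + $346,920 = $850,360
Cap: 10% of $4,335,500 = $433,550
Cap at $433,550: $850,360 exceeds the cap → $433,550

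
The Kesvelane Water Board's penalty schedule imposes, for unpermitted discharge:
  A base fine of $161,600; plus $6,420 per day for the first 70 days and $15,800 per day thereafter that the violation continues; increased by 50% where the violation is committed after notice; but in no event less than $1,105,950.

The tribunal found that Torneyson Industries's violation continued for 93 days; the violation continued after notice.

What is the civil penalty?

$1,461,600

First 70 days: 70 × $6,420 = $449,400
Remaining days: (93 − 70) × $15,800 = $363,400
Per-day component: $449,400 + $363,400 = $812,800
Base plus per-day: $161,600 + $812,800 = $974,400
Enhancement: 50% of $974,400 = $487,200
Enhanced fine: $974,400 + $487,200 = $1,461,600
Minimum $1,105,950: $1,461,600 meets the minimum, no increase.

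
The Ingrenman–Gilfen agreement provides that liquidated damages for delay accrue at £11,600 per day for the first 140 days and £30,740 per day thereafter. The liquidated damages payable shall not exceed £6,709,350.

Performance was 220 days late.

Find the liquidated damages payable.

First 140 days: 140 × £11,600 = £1,624,000
Remaining days: (220 − 140) × £30,740 = £2,459,200
Accrued per-day damages: £1,624,000 + £2,459,200 = £4,083,200
Cap at £6,709,350: £4,083,200 is within the cap, no reduction.

£4,083,200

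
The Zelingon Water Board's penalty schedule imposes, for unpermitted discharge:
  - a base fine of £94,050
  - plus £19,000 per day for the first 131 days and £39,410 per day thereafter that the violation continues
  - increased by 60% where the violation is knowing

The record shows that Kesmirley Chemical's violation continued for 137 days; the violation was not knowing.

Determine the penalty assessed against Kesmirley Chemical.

£2,819,510

First 131 days: 131 × £19,000 = £2,489,000
Remaining days: (137 − 131) × £39,410 = £236,460
Per-day component: £2,489,000 + £236,460 = £2,725,460
Base plus per-day: £94,050 + £2,725,460 = £2,819,510
The violation was not knowing: no 60% increase.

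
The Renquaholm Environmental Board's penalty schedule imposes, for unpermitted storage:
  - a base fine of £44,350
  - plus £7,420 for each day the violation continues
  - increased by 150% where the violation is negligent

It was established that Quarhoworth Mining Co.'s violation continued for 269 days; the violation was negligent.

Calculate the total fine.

£5,100,825

Per-day component: 269 × £7,420 = £1,995,980
Base plus per-day: £44,350 + £1,995,980 = £2,040,330
Enhancement: 150% of £2,040,330 = £3,060,495
Enhanced fine: £2,040,330 + £3,060,495 = £5,100,825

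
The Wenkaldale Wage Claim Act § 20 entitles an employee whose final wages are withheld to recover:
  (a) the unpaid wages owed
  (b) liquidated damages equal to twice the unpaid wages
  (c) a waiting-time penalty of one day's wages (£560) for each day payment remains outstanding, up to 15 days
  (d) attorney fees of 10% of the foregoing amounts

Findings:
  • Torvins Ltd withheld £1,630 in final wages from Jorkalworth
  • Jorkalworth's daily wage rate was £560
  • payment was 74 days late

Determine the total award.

Doubled: 2 × £1,630 = £3,260
Penalty days: min(74, 15) = 15
Waiting-time penalty: 15 × £560 = £8,400
Subtotal: £1,630 + £3,260 + £8,400 = £13,290
Attorney fees: 10% of £13,290 = £1,329
Total award: £13,290 + £1,329 = £14,619

Total award: £14,619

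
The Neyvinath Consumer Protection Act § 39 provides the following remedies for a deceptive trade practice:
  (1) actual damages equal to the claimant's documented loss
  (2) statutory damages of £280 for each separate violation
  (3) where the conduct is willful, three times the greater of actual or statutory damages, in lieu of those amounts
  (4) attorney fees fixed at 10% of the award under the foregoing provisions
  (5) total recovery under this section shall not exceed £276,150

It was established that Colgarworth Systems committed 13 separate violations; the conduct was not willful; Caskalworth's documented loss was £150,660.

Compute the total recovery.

Statutory damages: 13 × £280 = £3,640
Conduct not willful: the in-lieu enhancement does not apply.
Actual plus statutory damages: £150,660 + £3,640 = £154,300
Attorney fees: 10% of £154,300 = £15,430
Total before cap: £154,300 + £15,430 = £169,730
Cap at £276,150: £169,730 is within the cap, no reduction.

£169,730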